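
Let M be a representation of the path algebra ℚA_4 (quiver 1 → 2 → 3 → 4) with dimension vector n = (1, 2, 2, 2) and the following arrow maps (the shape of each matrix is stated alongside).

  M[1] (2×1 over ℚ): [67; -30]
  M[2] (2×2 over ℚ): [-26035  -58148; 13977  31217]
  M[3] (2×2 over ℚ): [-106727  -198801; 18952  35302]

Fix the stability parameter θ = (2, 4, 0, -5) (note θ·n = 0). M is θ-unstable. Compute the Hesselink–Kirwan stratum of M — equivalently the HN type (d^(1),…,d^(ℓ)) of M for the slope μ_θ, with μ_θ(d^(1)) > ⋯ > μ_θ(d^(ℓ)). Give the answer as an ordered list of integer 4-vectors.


Interval decomposition of M: I[1,4], I[2,4].
HN type (ℓ=2): μ^(1)=1/4; μ^(2)=-1/3

((1, 1, 1, 1); (0, 1, 1, 1))


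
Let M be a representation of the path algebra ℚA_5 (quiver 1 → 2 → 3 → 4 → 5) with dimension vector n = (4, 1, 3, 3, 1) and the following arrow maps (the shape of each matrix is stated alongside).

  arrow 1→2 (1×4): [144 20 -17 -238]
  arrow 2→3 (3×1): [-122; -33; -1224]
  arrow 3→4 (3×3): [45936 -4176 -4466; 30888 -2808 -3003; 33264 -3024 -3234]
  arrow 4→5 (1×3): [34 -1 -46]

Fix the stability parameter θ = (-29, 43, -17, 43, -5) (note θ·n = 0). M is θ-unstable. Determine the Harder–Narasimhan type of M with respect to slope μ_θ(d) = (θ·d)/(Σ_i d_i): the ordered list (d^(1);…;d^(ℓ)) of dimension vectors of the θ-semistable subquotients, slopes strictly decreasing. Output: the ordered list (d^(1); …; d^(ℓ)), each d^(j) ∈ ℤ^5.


Barcode: M ≅ I[1,1]^3, I[1,3], I[3,3], I[3,5], I[4,4]^2. HN layers by μ_θ (5 steps, strictly decreasing):
  μ^(1)=43; μ^(2)=19; μ^(3)=13; μ^(4)=-17; μ^(5)=-29

((0, 0, 0, 2, 0); (0, 0, 0, 1, 1); (0, 1, 1, 0, 0); (0, 0, 2, 0, 0); (4, 0, 0, 0, 0))


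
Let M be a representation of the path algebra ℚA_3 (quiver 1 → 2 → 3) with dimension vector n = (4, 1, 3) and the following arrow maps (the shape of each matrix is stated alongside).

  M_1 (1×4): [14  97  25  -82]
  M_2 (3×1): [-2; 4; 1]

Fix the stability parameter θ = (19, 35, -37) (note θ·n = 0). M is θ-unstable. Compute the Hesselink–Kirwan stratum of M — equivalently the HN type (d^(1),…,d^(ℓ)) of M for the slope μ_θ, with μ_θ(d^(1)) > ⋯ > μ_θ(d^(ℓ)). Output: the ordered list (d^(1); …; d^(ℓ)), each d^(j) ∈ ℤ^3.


Via rank(M_{q-1}∘⋯∘M_p): M ≅ I[1,1]^3, I[1,3], I[3,3]^2.
μ_θ-semistable layers: μ^(1)=19; μ^(2)=17/3; μ^(3)=-37

((3, 0, 0); (1, 1, 1); (0, 0, 2))


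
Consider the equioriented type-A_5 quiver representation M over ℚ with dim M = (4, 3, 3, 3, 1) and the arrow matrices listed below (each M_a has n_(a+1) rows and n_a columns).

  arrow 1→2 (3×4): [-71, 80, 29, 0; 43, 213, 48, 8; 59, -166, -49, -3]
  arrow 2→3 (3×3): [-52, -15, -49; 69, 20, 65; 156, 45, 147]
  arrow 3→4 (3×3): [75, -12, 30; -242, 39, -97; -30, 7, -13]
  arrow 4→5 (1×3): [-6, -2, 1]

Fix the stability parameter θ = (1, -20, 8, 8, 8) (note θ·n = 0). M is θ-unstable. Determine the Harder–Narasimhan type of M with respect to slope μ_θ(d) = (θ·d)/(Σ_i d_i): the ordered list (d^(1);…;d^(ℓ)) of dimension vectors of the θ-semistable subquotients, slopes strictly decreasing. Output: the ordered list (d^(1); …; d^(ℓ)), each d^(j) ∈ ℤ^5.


Via rank(M_{q-1}∘⋯∘M_p): M ≅ I[1,1], I[1,2], I[1,4], I[1,5], I[3,4].
μ_θ-semistable layers: μ^(1)=8; μ^(2)=1; μ^(3)=-19/2

((0, 0, 3, 3, 1); (1, 0, 0, 0, 0); (3, 3, 0, 0, 0))


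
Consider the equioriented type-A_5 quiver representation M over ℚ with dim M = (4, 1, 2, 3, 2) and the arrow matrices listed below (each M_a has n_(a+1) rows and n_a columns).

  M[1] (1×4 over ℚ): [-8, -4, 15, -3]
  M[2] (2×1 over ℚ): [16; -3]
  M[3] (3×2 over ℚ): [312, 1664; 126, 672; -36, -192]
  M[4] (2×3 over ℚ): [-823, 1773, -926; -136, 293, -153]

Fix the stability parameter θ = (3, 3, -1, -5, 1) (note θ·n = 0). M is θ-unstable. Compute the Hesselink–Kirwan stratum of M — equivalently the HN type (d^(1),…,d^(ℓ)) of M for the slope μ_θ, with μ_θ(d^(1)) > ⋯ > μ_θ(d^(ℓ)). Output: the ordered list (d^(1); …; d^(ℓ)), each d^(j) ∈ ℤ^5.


Interval decomposition of M: I[1,1]^3, I[1,3], I[3,5], I[4,4], I[4,5].
HN type (ℓ=5): μ^(1)=3; μ^(2)=5/3; μ^(3)=1; μ^(4)=-3; μ^(5)=-5

((3, 0, 0, 0, 0); (1, 1, 1, 0, 0); (0, 0, 0, 0, 2); (0, 0, 1, 1, 0); (0, 0, 0, 2, 0))


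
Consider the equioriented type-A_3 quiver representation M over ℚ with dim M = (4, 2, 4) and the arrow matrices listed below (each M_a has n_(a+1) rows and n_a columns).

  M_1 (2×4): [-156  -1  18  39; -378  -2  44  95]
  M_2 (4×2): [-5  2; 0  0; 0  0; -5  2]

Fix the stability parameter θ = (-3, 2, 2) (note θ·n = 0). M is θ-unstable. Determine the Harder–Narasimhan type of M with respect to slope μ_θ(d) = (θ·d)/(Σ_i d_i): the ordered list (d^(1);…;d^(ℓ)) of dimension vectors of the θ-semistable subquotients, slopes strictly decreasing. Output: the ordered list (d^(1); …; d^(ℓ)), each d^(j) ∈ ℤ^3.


Barcode: M ≅ I[1,1]^2, I[1,2], I[1,3], I[3,3]^3. HN layers by μ_θ (2 steps, strictly decreasing):
  μ^(1)=2; μ^(2)=-3

((0, 2, 4); (4, 0, 0))


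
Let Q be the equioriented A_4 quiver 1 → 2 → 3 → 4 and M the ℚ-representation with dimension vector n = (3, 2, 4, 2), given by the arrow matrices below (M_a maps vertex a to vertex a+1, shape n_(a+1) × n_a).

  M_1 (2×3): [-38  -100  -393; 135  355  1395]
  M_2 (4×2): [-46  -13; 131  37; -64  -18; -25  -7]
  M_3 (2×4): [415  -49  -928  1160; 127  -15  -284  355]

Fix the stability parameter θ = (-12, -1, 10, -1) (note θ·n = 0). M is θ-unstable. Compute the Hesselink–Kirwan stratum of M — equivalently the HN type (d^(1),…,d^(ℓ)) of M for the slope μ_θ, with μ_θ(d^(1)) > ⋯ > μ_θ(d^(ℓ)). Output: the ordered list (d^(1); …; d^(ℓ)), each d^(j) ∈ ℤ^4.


Via rank(M_{q-1}∘⋯∘M_p): M ≅ I[1,1], I[1,4]^2, I[3,3]^2.
μ_θ-semistable layers: μ^(1)=10; μ^(2)=9/2; μ^(3)=-1; μ^(4)=-12

((0, 0, 2, 0); (0, 0, 2, 2); (0, 2, 0, 0); (3, 0, 0, 0))


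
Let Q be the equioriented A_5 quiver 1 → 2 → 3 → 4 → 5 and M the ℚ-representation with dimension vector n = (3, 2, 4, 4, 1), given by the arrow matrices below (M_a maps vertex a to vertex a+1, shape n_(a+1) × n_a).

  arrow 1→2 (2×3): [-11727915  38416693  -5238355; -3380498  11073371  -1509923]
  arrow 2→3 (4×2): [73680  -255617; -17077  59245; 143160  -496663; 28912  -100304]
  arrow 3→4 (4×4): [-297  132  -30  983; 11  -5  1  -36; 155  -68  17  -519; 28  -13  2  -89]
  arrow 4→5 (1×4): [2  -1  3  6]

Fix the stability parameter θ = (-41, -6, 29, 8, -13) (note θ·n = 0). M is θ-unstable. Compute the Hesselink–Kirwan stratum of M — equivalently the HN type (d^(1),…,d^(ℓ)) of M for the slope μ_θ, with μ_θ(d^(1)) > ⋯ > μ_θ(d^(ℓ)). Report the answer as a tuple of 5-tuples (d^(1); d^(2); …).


Barcode: M ≅ I[1,1], I[1,4], I[1,5], I[3,3], I[3,4], I[4,4]. HN layers by μ_θ (5 steps, strictly decreasing):
  μ^(1)=29; μ^(2)=37/2; μ^(3)=8; μ^(4)=-6; μ^(5)=-41

((0, 0, 1, 0, 0); (0, 0, 2, 2, 0); (0, 0, 1, 2, 1); (0, 2, 0, 0, 0); (3, 0, 0, 0, 0))


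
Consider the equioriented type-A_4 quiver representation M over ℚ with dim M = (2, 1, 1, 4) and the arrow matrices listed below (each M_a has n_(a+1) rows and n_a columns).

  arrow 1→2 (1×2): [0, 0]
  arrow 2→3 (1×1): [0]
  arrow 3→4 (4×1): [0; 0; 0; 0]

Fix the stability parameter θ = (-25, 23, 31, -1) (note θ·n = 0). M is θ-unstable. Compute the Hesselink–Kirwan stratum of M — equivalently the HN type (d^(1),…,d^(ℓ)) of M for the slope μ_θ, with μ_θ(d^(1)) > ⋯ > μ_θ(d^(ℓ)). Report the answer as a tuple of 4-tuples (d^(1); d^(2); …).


Via rank(M_{q-1}∘⋯∘M_p): M ≅ I[1,1]^2, I[2,2], I[3,3], I[4,4]^4.
μ_θ-semistable layers: μ^(1)=31; μ^(2)=23; μ^(3)=-1; μ^(4)=-25

((0, 0, 1, 0); (0, 1, 0, 0); (0, 0, 0, 4); (2, 0, 0, 0))


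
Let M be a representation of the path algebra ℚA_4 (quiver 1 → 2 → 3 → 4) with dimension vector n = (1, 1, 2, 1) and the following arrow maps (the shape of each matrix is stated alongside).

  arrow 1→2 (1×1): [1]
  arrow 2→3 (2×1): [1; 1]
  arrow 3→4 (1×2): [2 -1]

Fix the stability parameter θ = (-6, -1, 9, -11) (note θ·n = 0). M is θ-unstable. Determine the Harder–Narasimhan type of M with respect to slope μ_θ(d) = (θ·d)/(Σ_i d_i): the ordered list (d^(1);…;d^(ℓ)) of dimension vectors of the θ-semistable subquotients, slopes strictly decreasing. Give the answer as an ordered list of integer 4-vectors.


Via rank(M_{q-1}∘⋯∘M_p): M ≅ I[1,4], I[3,3].
μ_θ-semistable layers: μ^(1)=9; μ^(2)=-1; μ^(3)=-6

((0, 0, 1, 0); (0, 1, 1, 1); (1, 0, 0, 0))


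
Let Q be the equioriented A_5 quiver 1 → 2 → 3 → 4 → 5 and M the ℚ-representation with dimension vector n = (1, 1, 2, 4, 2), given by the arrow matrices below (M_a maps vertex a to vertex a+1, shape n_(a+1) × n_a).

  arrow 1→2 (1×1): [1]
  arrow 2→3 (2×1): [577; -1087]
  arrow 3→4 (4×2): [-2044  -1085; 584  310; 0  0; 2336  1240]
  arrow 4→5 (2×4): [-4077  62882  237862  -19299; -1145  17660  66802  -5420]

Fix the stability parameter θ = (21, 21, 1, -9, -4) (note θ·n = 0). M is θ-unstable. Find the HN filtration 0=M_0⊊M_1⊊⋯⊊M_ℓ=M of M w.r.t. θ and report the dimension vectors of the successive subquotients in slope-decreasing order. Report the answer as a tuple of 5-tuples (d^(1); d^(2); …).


Barcode: M ≅ I[1,5], I[3,3], I[4,4]^2, I[4,5]. HN layers by μ_θ (4 steps, strictly decreasing):
  μ^(1)=6; μ^(2)=1; μ^(3)=-4; μ^(4)=-9

((1, 1, 1, 1, 1); (0, 0, 1, 0, 0); (0, 0, 0, 0, 1); (0, 0, 0, 3, 0))


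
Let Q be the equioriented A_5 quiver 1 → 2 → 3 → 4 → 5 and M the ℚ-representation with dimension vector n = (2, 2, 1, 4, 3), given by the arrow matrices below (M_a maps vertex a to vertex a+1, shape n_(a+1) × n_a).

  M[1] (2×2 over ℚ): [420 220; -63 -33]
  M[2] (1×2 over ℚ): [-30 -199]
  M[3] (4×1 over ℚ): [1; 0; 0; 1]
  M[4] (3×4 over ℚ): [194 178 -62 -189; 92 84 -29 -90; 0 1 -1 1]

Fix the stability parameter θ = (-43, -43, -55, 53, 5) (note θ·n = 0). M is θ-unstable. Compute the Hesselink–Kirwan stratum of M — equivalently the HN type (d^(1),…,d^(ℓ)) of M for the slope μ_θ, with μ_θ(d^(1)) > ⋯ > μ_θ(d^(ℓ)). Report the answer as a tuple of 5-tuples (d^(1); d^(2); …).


Via rank(M_{q-1}∘⋯∘M_p): M ≅ I[1,1], I[1,5], I[2,2], I[4,4], I[4,5]^2.
μ_θ-semistable layers: μ^(1)=53; μ^(2)=29; μ^(3)=-43; μ^(4)=-47

((0, 0, 0, 1, 0); (0, 0, 0, 3, 3); (1, 1, 0, 0, 0); (1, 1, 1, 0, 0))


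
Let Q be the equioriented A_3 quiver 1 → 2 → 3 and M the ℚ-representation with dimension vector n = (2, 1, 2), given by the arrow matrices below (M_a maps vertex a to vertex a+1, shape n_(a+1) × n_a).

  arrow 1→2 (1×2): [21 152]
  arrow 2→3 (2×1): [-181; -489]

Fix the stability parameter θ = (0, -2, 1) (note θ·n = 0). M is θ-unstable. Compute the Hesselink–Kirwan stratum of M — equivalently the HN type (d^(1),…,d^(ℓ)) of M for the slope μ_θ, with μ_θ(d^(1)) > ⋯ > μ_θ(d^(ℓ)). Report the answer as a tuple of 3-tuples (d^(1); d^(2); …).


Barcode: M ≅ I[1,1], I[1,3], I[3,3]. HN layers by μ_θ (3 steps, strictly decreasing):
  μ^(1)=1; μ^(2)=0; μ^(3)=-1

((0, 0, 2); (1, 0, 0); (1, 1, 0))


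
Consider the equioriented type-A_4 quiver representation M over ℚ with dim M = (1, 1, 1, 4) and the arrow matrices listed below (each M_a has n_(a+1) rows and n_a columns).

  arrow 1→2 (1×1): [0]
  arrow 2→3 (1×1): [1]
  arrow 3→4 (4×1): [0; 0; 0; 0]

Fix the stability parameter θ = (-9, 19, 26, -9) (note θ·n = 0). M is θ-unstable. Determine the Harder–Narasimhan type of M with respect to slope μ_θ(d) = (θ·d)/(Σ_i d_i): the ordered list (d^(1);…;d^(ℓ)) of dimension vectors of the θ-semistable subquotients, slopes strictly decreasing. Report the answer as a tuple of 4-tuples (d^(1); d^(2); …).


Barcode: M ≅ I[1,1], I[2,3], I[4,4]^4. HN layers by μ_θ (3 steps, strictly decreasing):
  μ^(1)=26; μ^(2)=19; μ^(3)=-9

((0, 0, 1, 0); (0, 1, 0, 0); (1, 0, 0, 4))


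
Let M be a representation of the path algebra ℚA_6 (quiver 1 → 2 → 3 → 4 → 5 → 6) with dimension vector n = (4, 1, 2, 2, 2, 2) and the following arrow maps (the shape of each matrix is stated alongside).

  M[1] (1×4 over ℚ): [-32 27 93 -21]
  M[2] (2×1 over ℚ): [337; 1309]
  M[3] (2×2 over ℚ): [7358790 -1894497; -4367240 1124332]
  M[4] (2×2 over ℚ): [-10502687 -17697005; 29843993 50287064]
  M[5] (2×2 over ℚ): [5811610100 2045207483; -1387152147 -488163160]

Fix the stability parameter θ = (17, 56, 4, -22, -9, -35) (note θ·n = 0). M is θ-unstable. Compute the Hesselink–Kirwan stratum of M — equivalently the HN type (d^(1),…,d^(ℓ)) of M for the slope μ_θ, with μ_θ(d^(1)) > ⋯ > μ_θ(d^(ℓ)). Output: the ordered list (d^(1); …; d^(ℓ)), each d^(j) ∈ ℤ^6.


Barcode: M ≅ I[1,1]^3, I[1,6], I[3,3], I[4,6]. HN layers by μ_θ (4 steps, strictly decreasing):
  μ^(1)=17; μ^(2)=4; μ^(3)=11/6; μ^(4)=-22

((3, 0, 0, 0, 0, 0); (0, 0, 1, 0, 0, 0); (1, 1, 1, 1, 1, 1); (0, 0, 0, 1, 1, 1))


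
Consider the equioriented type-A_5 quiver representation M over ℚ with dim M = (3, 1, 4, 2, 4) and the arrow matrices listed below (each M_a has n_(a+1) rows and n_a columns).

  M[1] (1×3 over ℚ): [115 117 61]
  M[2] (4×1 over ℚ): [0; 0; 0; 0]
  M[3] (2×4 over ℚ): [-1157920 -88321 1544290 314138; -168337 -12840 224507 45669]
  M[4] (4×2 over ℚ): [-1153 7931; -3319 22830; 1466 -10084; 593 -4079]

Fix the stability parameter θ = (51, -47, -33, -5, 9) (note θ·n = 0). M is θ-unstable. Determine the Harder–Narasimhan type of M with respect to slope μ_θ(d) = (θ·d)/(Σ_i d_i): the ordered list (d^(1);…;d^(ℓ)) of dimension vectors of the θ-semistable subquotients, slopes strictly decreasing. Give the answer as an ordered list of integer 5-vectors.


Via rank(M_{q-1}∘⋯∘M_p): M ≅ I[1,1]^2, I[1,2], I[3,3]^2, I[3,5]^2, I[5,5]^2.
μ_θ-semistable layers: μ^(1)=51; μ^(2)=9; μ^(3)=2; μ^(4)=-5; μ^(5)=-33

((2, 0, 0, 0, 0); (0, 0, 0, 0, 4); (1, 1, 0, 0, 0); (0, 0, 0, 2, 0); (0, 0, 4, 0, 0))


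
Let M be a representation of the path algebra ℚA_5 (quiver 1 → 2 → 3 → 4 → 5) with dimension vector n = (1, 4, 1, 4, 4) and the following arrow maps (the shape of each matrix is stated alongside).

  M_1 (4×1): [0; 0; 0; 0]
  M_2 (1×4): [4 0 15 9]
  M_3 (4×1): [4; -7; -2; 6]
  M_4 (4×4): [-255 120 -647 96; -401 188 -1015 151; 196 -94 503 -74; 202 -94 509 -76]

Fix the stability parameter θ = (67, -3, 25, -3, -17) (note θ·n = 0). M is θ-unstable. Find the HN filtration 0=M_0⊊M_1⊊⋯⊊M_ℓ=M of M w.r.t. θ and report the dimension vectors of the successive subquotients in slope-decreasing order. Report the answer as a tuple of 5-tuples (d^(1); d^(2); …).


Barcode: M ≅ I[1,1], I[2,2]^3, I[2,5], I[4,4], I[4,5]^2, I[5,5]. HN layers by μ_θ (5 steps, strictly decreasing):
  μ^(1)=67; μ^(2)=5/3; μ^(3)=-3; μ^(4)=-10; μ^(5)=-17

((1, 0, 0, 0, 0); (0, 0, 1, 1, 1); (0, 4, 0, 1, 0); (0, 0, 0, 2, 2); (0, 0, 0, 0, 1))


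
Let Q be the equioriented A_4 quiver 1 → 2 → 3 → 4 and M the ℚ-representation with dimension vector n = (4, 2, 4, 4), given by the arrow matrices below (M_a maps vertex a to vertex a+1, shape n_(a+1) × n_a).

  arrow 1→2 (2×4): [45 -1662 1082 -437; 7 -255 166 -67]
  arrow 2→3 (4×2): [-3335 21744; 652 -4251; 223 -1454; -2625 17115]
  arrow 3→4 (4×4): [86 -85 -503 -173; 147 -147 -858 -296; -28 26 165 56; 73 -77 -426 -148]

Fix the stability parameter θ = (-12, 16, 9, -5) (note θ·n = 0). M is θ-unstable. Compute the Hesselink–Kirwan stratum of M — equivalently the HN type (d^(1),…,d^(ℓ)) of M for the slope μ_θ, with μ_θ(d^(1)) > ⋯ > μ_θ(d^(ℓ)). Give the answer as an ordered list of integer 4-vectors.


Via rank(M_{q-1}∘⋯∘M_p): M ≅ I[1,1]^2, I[1,4]^2, I[3,3], I[3,4], I[4,4].
μ_θ-semistable layers: μ^(1)=9; μ^(2)=20/3; μ^(3)=2; μ^(4)=-5; μ^(5)=-12

((0, 0, 1, 0); (0, 2, 2, 2); (0, 0, 1, 1); (0, 0, 0, 1); (4, 0, 0, 0))


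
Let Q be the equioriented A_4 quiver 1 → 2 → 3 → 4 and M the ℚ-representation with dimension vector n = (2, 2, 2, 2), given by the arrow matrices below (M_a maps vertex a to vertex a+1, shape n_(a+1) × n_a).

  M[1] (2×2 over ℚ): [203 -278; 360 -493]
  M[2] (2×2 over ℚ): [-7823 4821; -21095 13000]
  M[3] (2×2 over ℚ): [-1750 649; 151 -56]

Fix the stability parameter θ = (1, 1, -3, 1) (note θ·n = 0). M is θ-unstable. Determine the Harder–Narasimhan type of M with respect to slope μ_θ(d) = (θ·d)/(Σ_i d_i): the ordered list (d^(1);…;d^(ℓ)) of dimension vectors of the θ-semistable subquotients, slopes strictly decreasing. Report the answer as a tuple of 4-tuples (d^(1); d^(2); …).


Barcode: M ≅ I[1,4]^2. HN layers by μ_θ (2 steps, strictly decreasing):
  μ^(1)=1; μ^(2)=-1/3

((0, 0, 0, 2); (2, 2, 2, 0))


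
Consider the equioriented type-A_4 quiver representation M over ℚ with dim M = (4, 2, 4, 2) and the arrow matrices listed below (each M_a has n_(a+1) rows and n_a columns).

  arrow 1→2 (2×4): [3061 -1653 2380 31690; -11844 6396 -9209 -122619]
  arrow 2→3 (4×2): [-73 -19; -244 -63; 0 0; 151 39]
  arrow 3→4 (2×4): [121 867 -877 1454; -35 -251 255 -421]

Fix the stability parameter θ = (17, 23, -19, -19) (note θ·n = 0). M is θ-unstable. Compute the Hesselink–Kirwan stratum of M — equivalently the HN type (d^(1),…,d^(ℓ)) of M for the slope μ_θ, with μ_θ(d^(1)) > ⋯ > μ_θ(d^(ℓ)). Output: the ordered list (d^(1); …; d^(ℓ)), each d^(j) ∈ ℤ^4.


Barcode: M ≅ I[1,1]^2, I[1,4]^2, I[3,3]^2. HN layers by μ_θ (3 steps, strictly decreasing):
  μ^(1)=17; μ^(2)=1/2; μ^(3)=-19

((2, 0, 0, 0); (2, 2, 2, 2); (0, 0, 2, 0))


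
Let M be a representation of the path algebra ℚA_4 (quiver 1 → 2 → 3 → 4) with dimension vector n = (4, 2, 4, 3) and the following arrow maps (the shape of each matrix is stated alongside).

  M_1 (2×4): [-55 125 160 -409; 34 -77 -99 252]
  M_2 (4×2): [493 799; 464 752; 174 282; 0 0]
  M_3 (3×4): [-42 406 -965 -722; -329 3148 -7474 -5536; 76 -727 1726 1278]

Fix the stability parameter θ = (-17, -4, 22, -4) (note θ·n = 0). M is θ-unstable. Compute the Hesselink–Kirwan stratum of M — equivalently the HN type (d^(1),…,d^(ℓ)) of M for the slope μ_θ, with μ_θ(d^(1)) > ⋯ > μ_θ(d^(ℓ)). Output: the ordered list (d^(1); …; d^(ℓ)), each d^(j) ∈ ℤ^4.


Barcode: M ≅ I[1,1]^2, I[1,2], I[1,4], I[3,3], I[3,4]^2. HN layers by μ_θ (4 steps, strictly decreasing):
  μ^(1)=22; μ^(2)=9; μ^(3)=-4; μ^(4)=-17

((0, 0, 1, 0); (0, 0, 3, 3); (0, 2, 0, 0); (4, 0, 0, 0))


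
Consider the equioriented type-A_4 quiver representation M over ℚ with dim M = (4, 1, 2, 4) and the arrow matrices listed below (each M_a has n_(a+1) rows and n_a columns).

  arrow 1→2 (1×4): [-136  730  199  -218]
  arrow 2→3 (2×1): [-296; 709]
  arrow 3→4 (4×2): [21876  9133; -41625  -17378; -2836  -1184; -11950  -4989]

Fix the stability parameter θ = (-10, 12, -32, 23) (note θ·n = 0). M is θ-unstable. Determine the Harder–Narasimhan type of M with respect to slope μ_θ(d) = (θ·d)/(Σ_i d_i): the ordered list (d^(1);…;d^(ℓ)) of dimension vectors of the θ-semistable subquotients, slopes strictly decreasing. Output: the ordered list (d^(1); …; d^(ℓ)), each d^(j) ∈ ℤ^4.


Barcode: M ≅ I[1,1]^3, I[1,4], I[3,4], I[4,4]^2. HN layers by μ_θ (3 steps, strictly decreasing):
  μ^(1)=23; μ^(2)=-10; μ^(3)=-32

((0, 0, 0, 4); (4, 1, 1, 0); (0, 0, 1, 0))


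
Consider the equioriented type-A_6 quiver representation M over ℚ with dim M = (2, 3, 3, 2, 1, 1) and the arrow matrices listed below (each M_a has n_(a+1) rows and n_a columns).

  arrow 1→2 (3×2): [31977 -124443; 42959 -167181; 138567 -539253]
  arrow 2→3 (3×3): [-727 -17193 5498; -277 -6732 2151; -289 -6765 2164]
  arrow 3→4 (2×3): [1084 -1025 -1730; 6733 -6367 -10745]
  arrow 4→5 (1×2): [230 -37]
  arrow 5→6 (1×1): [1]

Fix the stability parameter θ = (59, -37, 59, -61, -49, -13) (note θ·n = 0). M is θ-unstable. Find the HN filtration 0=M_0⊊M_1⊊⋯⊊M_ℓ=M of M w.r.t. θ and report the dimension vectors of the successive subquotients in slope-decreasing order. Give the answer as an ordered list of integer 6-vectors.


Barcode: M ≅ I[1,1], I[1,2], I[2,4], I[2,6], I[3,3]. HN layers by μ_θ (6 steps, strictly decreasing):
  μ^(1)=59; μ^(2)=11; μ^(3)=-1; μ^(4)=-13; μ^(5)=-17; μ^(6)=-37

((1, 0, 1, 0, 0, 0); (1, 1, 0, 0, 0, 0); (0, 0, 1, 1, 0, 0); (0, 0, 0, 0, 0, 1); (0, 0, 1, 1, 1, 0); (0, 2, 0, 0, 0, 0))


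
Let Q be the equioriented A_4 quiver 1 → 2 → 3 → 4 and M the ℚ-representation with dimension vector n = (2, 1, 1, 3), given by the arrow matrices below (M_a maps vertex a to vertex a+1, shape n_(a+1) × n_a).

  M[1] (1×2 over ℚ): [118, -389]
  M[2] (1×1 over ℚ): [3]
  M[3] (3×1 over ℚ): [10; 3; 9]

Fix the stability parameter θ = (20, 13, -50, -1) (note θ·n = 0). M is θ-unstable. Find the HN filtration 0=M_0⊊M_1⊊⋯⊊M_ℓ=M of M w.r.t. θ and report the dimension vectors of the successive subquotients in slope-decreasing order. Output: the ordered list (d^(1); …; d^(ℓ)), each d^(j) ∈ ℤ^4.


Interval decomposition of M: I[1,1], I[1,4], I[4,4]^2.
HN type (ℓ=3): μ^(1)=20; μ^(2)=-1; μ^(3)=-17/3

((1, 0, 0, 0); (0, 0, 0, 3); (1, 1, 1, 0))


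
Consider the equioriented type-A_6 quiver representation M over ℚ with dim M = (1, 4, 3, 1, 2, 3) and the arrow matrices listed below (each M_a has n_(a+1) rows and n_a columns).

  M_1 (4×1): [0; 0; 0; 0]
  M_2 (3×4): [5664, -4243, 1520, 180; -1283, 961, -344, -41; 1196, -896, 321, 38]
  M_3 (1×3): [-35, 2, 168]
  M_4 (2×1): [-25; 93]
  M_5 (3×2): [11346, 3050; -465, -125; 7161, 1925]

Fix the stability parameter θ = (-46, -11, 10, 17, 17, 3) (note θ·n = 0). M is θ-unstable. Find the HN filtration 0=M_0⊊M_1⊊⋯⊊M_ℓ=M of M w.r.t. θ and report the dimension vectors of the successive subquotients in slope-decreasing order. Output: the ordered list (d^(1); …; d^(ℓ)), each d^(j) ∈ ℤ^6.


Barcode: M ≅ I[1,1], I[2,2], I[2,3]^2, I[2,5], I[5,6], I[6,6]^2. HN layers by μ_θ (5 steps, strictly decreasing):
  μ^(1)=17; μ^(2)=10; μ^(3)=3; μ^(4)=-11; μ^(5)=-46

((0, 0, 0, 1, 1, 0); (0, 0, 3, 0, 1, 1); (0, 0, 0, 0, 0, 2); (0, 4, 0, 0, 0, 0); (1, 0, 0, 0, 0, 0))


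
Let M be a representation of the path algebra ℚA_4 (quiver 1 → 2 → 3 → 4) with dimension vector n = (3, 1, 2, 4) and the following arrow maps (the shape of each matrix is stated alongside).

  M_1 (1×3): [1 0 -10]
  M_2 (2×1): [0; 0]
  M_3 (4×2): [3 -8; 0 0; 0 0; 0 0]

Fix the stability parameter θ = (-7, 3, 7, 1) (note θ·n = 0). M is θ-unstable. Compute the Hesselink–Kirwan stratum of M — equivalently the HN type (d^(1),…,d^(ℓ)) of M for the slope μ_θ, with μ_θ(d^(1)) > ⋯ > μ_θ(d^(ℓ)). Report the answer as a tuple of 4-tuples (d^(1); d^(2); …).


Barcode: M ≅ I[1,1]^2, I[1,2], I[3,3], I[3,4], I[4,4]^3. HN layers by μ_θ (5 steps, strictly decreasing):
  μ^(1)=7; μ^(2)=4; μ^(3)=3; μ^(4)=1; μ^(5)=-7

((0, 0, 1, 0); (0, 0, 1, 1); (0, 1, 0, 0); (0, 0, 0, 3); (3, 0, 0, 0))


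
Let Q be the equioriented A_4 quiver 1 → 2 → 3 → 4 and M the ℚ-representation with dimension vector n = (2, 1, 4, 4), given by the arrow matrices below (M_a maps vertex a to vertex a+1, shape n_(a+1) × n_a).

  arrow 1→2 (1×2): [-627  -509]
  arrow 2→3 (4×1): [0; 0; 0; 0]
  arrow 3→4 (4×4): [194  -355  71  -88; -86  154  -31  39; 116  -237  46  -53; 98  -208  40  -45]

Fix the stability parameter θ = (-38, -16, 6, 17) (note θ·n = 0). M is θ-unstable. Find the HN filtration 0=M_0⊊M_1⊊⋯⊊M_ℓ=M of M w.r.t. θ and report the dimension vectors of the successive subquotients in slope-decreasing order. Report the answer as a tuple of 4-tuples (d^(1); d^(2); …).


Via rank(M_{q-1}∘⋯∘M_p): M ≅ I[1,1], I[1,2], I[3,3], I[3,4]^3, I[4,4].
μ_θ-semistable layers: μ^(1)=17; μ^(2)=6; μ^(3)=-16; μ^(4)=-38

((0, 0, 0, 4); (0, 0, 4, 0); (0, 1, 0, 0); (2, 0, 0, 0))


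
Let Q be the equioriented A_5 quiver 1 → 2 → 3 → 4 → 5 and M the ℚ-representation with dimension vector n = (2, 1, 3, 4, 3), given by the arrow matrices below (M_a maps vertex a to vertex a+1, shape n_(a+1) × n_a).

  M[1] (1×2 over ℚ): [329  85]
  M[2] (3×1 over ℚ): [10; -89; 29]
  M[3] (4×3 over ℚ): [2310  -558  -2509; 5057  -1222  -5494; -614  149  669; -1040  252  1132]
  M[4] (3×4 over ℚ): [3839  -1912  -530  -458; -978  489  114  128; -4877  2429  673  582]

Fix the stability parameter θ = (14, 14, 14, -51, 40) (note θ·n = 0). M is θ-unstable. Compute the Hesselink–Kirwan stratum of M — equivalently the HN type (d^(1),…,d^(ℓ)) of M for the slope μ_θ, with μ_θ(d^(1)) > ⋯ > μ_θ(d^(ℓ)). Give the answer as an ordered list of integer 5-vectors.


Via rank(M_{q-1}∘⋯∘M_p): M ≅ I[1,1], I[1,5], I[3,5]^2, I[4,4].
μ_θ-semistable layers: μ^(1)=40; μ^(2)=14; μ^(3)=-9/4; μ^(4)=-37/2; μ^(5)=-51

((0, 0, 0, 0, 3); (1, 0, 0, 0, 0); (1, 1, 1, 1, 0); (0, 0, 2, 2, 0); (0, 0, 0, 1, 0))


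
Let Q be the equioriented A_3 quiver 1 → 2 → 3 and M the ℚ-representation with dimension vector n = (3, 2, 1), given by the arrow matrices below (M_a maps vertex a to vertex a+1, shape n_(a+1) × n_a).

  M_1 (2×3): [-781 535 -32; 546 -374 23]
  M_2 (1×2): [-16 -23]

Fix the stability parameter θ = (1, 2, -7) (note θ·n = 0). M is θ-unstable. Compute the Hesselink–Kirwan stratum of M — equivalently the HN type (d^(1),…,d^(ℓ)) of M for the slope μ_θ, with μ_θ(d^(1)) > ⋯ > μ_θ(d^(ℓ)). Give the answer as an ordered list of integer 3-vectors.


Barcode: M ≅ I[1,1], I[1,2], I[1,3]. HN layers by μ_θ (3 steps, strictly decreasing):
  μ^(1)=2; μ^(2)=1; μ^(3)=-4/3

((0, 1, 0); (2, 0, 0); (1, 1, 1))


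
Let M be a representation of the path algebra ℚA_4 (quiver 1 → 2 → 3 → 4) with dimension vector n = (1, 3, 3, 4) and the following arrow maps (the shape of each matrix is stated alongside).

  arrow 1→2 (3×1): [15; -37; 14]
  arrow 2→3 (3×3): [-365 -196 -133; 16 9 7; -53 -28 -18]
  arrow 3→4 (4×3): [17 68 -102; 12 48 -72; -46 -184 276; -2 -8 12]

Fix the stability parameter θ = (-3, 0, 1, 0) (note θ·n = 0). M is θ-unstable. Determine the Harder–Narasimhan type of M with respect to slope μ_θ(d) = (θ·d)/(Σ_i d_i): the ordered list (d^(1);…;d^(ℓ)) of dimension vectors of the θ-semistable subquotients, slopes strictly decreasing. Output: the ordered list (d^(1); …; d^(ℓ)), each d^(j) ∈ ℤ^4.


Interval decomposition of M: I[1,4], I[2,3]^2, I[4,4]^3.
HN type (ℓ=4): μ^(1)=1; μ^(2)=1/2; μ^(3)=0; μ^(4)=-3

((0, 0, 2, 0); (0, 0, 1, 1); (0, 3, 0, 3); (1, 0, 0, 0))


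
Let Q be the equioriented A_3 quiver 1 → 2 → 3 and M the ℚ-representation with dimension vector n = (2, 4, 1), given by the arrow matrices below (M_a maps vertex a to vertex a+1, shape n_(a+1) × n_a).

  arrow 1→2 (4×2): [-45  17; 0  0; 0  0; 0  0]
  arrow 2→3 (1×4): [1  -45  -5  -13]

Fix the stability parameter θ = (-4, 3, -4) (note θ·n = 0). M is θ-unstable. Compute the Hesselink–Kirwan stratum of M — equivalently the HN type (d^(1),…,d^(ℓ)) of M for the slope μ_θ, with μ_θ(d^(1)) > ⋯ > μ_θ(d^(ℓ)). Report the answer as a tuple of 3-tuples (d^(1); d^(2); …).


Barcode: M ≅ I[1,1], I[1,3], I[2,2]^3. HN layers by μ_θ (3 steps, strictly decreasing):
  μ^(1)=3; μ^(2)=-1/2; μ^(3)=-4

((0, 3, 0); (0, 1, 1); (2, 0, 0))


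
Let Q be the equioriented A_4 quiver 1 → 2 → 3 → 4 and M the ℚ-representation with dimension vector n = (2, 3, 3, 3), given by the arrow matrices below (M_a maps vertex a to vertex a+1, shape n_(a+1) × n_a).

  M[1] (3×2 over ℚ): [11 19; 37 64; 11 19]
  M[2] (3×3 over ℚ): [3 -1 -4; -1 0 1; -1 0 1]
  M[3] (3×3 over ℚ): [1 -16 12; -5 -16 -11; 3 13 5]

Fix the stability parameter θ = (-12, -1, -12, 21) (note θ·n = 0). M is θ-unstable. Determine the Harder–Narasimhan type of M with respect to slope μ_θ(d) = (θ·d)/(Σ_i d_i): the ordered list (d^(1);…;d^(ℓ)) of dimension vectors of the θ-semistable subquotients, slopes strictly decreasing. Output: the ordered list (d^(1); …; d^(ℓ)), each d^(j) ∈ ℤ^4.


Barcode: M ≅ I[1,2], I[1,4], I[2,4], I[3,4]. HN layers by μ_θ (4 steps, strictly decreasing):
  μ^(1)=21; μ^(2)=-1; μ^(3)=-13/2; μ^(4)=-12

((0, 0, 0, 3); (0, 1, 0, 0); (0, 2, 2, 0); (2, 0, 1, 0))


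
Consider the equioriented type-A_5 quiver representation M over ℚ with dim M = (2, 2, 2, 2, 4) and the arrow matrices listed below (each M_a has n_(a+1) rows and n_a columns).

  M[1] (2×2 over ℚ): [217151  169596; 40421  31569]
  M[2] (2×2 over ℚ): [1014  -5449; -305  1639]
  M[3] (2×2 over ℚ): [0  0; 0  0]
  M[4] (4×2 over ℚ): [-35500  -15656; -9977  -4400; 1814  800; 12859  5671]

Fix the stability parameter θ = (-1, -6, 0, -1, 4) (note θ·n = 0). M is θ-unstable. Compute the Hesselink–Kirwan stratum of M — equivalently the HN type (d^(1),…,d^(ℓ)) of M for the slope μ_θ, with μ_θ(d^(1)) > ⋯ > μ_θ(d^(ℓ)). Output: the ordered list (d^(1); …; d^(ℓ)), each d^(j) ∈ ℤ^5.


Barcode: M ≅ I[1,3]^2, I[4,5]^2, I[5,5]^2. HN layers by μ_θ (4 steps, strictly decreasing):
  μ^(1)=4; μ^(2)=0; μ^(3)=-1; μ^(4)=-7/2

((0, 0, 0, 0, 4); (0, 0, 2, 0, 0); (0, 0, 0, 2, 0); (2, 2, 0, 0, 0))


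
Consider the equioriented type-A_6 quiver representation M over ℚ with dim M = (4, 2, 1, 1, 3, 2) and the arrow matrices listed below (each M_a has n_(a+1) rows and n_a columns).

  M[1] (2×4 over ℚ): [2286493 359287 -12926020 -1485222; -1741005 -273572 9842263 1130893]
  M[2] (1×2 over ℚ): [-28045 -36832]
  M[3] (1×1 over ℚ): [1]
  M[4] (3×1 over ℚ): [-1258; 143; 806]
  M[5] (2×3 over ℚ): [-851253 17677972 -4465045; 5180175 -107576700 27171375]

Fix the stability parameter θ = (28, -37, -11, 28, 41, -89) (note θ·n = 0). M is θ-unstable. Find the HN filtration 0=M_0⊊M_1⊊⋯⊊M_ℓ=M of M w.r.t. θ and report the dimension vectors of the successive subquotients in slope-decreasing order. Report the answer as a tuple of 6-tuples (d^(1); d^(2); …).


Barcode: M ≅ I[1,1]^2, I[1,2], I[1,5], I[5,5], I[5,6], I[6,6]. HN layers by μ_θ (6 steps, strictly decreasing):
  μ^(1)=41; μ^(2)=28; μ^(3)=-9/2; μ^(4)=-20/3; μ^(5)=-24; μ^(6)=-89

((0, 0, 0, 0, 2, 0); (2, 0, 0, 1, 0, 0); (1, 1, 0, 0, 0, 0); (1, 1, 1, 0, 0, 0); (0, 0, 0, 0, 1, 1); (0, 0, 0, 0, 0, 1))


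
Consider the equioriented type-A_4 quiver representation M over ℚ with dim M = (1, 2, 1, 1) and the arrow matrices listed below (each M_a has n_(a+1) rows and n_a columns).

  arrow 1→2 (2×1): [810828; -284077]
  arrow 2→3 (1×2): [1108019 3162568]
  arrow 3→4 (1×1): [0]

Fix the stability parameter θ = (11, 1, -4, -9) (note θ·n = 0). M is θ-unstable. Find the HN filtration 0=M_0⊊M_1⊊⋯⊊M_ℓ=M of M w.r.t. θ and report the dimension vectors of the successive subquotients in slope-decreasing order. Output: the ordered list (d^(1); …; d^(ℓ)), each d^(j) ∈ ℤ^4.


Interval decomposition of M: I[1,3], I[2,2], I[4,4].
HN type (ℓ=3): μ^(1)=8/3; μ^(2)=1; μ^(3)=-9

((1, 1, 1, 0); (0, 1, 0, 0); (0, 0, 0, 1))


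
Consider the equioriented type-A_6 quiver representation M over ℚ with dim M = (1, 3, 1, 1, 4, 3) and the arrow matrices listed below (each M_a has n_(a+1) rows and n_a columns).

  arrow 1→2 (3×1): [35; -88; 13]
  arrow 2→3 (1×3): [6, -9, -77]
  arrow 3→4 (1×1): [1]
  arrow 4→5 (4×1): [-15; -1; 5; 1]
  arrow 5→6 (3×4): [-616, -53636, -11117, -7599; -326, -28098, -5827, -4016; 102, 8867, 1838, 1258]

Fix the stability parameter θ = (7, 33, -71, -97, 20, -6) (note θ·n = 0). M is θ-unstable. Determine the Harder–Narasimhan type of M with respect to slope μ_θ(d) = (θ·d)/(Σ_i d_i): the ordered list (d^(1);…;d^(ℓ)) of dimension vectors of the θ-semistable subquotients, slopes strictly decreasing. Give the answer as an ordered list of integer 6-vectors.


Barcode: M ≅ I[1,6], I[2,2]^2, I[5,5], I[5,6]^2. HN layers by μ_θ (4 steps, strictly decreasing):
  μ^(1)=33; μ^(2)=20; μ^(3)=7; μ^(4)=-32

((0, 2, 0, 0, 0, 0); (0, 0, 0, 0, 1, 0); (0, 0, 0, 0, 3, 3); (1, 1, 1, 1, 0, 0))


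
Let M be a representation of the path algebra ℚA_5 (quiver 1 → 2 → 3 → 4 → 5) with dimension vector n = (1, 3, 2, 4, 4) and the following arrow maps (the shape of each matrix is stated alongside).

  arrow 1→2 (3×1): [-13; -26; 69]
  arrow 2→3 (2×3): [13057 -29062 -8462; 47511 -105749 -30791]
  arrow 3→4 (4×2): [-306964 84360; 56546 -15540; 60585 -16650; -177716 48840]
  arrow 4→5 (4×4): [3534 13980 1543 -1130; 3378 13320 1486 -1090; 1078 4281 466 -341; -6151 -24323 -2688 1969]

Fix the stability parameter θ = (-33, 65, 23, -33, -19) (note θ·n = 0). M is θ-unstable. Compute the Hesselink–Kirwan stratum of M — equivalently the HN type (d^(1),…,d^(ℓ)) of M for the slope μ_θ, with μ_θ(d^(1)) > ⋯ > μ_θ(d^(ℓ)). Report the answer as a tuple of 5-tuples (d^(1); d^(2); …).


Via rank(M_{q-1}∘⋯∘M_p): M ≅ I[1,5], I[2,2], I[2,3], I[4,5]^3.
μ_θ-semistable layers: μ^(1)=65; μ^(2)=44; μ^(3)=9; μ^(4)=-19; μ^(5)=-33

((0, 1, 0, 0, 0); (0, 1, 1, 0, 0); (0, 1, 1, 1, 1); (0, 0, 0, 0, 3); (1, 0, 0, 3, 0))


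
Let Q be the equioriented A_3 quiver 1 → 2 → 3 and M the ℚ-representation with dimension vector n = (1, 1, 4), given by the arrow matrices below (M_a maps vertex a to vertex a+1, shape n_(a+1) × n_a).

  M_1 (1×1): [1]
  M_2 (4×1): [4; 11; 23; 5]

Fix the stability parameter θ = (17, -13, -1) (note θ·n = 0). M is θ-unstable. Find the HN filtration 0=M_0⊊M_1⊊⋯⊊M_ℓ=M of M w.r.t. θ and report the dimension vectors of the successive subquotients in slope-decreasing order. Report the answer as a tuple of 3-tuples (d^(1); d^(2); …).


Interval decomposition of M: I[1,3], I[3,3]^3.
HN type (ℓ=2): μ^(1)=1; μ^(2)=-1

((1, 1, 1); (0, 0, 3))


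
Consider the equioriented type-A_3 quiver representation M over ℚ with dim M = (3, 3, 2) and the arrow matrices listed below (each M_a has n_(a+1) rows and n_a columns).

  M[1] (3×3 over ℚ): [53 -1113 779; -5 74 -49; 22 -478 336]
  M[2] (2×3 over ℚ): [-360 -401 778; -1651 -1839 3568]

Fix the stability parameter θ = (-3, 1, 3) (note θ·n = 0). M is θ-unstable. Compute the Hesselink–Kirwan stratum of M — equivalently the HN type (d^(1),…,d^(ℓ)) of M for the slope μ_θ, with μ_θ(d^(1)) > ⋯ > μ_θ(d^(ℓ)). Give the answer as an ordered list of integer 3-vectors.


Barcode: M ≅ I[1,2], I[1,3]^2. HN layers by μ_θ (3 steps, strictly decreasing):
  μ^(1)=3; μ^(2)=1; μ^(3)=-3

((0, 0, 2); (0, 3, 0); (3, 0, 0))


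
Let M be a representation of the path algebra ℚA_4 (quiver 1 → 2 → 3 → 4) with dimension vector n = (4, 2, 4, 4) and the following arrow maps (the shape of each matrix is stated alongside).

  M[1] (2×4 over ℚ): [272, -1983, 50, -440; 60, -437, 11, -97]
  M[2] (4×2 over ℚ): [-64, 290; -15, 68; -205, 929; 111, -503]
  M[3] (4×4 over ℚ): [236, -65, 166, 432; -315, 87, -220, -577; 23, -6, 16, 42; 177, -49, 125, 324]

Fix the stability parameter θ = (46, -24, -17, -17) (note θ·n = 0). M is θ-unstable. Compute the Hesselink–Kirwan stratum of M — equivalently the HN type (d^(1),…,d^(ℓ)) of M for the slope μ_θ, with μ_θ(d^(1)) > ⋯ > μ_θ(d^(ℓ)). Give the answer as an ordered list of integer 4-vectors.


Via rank(M_{q-1}∘⋯∘M_p): M ≅ I[1,1]^2, I[1,4]^2, I[3,4]^2.
μ_θ-semistable layers: μ^(1)=46; μ^(2)=-3; μ^(3)=-17

((2, 0, 0, 0); (2, 2, 2, 2); (0, 0, 2, 2))


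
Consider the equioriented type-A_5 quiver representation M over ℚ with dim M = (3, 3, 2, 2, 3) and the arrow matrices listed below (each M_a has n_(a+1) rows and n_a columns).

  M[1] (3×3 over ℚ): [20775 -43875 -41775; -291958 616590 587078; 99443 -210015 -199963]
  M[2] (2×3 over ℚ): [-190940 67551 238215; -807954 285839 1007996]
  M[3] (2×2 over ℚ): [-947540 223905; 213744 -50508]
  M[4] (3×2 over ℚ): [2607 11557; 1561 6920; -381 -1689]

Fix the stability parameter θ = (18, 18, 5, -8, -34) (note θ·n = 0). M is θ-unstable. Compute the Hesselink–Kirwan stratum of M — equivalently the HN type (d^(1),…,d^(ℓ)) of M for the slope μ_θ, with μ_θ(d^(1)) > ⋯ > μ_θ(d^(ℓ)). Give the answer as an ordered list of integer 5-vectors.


Via rank(M_{q-1}∘⋯∘M_p): M ≅ I[1,1]^2, I[1,3], I[2,2], I[2,5], I[4,5], I[5,5].
μ_θ-semistable layers: μ^(1)=18; μ^(2)=41/3; μ^(3)=-19/4; μ^(4)=-21; μ^(5)=-34

((2, 1, 0, 0, 0); (1, 1, 1, 0, 0); (0, 1, 1, 1, 1); (0, 0, 0, 1, 1); (0, 0, 0, 0, 1))


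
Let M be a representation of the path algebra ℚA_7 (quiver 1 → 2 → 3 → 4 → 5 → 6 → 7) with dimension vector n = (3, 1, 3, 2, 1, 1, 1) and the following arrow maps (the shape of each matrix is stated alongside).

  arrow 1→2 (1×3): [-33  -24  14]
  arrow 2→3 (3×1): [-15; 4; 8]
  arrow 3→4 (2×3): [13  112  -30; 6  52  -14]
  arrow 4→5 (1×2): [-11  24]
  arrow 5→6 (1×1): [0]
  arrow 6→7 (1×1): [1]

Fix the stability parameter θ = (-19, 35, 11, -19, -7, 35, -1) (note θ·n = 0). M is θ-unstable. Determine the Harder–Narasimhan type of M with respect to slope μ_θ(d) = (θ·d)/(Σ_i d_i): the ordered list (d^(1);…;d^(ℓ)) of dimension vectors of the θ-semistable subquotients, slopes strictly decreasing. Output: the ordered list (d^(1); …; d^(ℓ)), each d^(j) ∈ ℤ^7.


Interval decomposition of M: I[1,1]^2, I[1,5], I[3,3], I[3,4], I[6,7].
HN type (ℓ=5): μ^(1)=17; μ^(2)=11; μ^(3)=5; μ^(4)=-4; μ^(5)=-19

((0, 0, 0, 0, 0, 1, 1); (0, 0, 1, 0, 0, 0, 0); (0, 1, 1, 1, 1, 0, 0); (0, 0, 1, 1, 0, 0, 0); (3, 0, 0, 0, 0, 0, 0))


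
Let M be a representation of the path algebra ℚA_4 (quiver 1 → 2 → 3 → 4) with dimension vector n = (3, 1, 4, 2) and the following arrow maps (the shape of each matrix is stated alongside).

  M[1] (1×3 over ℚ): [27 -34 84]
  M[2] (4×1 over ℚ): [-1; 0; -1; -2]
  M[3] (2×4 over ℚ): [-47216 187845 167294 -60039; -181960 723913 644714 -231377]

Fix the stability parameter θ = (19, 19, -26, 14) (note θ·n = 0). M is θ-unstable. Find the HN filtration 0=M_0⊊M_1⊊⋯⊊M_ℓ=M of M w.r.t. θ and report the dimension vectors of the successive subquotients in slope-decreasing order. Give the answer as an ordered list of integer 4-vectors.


Via rank(M_{q-1}∘⋯∘M_p): M ≅ I[1,1]^2, I[1,3], I[3,3], I[3,4]^2.
μ_θ-semistable layers: μ^(1)=19; μ^(2)=14; μ^(3)=4; μ^(4)=-26

((2, 0, 0, 0); (0, 0, 0, 2); (1, 1, 1, 0); (0, 0, 3, 0))


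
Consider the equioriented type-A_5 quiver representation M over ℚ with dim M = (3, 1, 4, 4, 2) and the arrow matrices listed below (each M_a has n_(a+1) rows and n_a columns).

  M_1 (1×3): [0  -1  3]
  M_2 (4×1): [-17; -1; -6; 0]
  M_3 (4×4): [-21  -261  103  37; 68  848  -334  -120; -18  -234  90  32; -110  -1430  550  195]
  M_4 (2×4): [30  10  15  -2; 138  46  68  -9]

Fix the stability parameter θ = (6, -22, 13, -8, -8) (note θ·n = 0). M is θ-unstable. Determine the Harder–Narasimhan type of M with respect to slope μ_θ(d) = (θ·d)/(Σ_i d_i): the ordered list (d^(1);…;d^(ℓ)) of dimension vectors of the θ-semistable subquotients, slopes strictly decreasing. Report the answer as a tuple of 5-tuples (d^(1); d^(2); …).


Interval decomposition of M: I[1,1]^2, I[1,3], I[3,4]^2, I[3,5], I[4,5].
HN type (ℓ=5): μ^(1)=13; μ^(2)=6; μ^(3)=5/2; μ^(4)=-1; μ^(5)=-8

((0, 0, 1, 0, 0); (2, 0, 0, 0, 0); (0, 0, 2, 2, 0); (0, 0, 1, 1, 1); (1, 1, 0, 1, 1))


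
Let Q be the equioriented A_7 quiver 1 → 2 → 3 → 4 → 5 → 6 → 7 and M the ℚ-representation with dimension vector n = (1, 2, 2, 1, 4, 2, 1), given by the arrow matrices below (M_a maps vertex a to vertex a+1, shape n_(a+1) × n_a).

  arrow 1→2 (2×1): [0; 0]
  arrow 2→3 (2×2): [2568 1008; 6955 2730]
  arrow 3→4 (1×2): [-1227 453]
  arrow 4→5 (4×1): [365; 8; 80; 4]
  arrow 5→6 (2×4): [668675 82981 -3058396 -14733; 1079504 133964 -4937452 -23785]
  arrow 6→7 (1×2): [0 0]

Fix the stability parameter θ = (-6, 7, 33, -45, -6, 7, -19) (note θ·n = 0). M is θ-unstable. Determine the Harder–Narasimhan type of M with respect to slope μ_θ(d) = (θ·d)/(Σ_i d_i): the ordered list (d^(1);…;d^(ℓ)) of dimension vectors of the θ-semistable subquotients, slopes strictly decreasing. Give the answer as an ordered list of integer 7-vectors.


Interval decomposition of M: I[1,1], I[2,2], I[2,6], I[3,3], I[5,5]^2, I[5,6], I[7,7].
HN type (ℓ=5): μ^(1)=33; μ^(2)=7; μ^(3)=-11/4; μ^(4)=-6; μ^(5)=-19

((0, 0, 1, 0, 0, 0, 0); (0, 1, 0, 0, 0, 2, 0); (0, 1, 1, 1, 1, 0, 0); (1, 0, 0, 0, 3, 0, 0); (0, 0, 0, 0, 0, 0, 1))
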